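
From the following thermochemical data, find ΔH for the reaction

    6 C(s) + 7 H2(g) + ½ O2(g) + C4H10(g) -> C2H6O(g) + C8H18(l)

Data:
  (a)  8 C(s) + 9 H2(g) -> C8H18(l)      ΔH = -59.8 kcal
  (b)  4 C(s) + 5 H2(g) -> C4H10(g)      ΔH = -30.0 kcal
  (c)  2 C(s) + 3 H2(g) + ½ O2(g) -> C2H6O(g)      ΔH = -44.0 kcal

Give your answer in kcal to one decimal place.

ΔH = -73.8 kcal

(a) as written: -59.8 kcal
(b) reversed: +30.0 kcal
(c) as written: -44.0 kcal
By Hess's law, ΔH = (-59.8) + (+30.0) + (-44.0) = -73.8 kcal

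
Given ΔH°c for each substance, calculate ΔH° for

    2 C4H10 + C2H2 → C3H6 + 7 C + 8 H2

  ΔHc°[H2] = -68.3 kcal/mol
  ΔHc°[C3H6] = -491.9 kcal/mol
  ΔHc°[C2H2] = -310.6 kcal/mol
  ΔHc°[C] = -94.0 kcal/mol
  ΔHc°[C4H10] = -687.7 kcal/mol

ΔH° = 10.3 kcal/mol

Using ΔH = Σ nΔHc°(reactants) − Σ nΔHc°(products):
= [2·(-687.7) + 1·(-310.6)] − [1·(-491.9) + 7·(-94.0) + 8·(-68.3)]
= 10.3 kcal/mol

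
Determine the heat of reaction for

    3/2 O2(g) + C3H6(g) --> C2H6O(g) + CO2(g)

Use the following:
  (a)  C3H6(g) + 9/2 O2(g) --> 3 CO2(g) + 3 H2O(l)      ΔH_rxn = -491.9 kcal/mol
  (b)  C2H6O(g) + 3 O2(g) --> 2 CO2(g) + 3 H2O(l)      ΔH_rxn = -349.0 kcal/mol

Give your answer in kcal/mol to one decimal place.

(a) as written (C3H6(g) already on the reactant side): -491.9 kcal/mol
(b) reversed (reverse to put C2H6O(g) on the product side): +349.0 kcal/mol
Combining the equations, ΔH_rxn = (1)·(-491.9) + (-1)·(-349.0) = -142.9 kcal/mol

ΔH_rxn = -142.9 kcal/mol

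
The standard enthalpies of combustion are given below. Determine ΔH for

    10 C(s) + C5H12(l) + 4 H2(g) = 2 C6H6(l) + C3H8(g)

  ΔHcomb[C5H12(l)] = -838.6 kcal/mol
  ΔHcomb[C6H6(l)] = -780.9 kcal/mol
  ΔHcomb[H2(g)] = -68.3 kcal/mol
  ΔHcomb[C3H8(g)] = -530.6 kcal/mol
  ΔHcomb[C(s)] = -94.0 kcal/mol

Using ΔH = Σ nΔHc°(reactants) − Σ nΔHc°(products):
= [10·(-94.0) + 1·(-838.6) + 4·(-68.3)] − [2·(-780.9) + 1·(-530.6)]
= 40.6 kcal/mol

ΔH = 40.6 kcal/mol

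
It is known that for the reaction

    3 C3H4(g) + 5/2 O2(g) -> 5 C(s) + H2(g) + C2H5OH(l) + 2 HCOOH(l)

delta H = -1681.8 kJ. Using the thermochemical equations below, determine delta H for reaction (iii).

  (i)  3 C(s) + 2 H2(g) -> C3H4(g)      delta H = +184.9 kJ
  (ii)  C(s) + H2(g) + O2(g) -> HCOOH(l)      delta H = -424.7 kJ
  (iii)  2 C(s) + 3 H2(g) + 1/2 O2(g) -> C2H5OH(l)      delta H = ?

delta H = -277.7 kJ

(i) reversed and × 3: (-3)·(+184.9) = -554.7 kJ
(ii) × 2: (2)·(-424.7) = -849.4 kJ
(iii) as written: contributes x
-1681.8 = (-554.7) + (-849.4) + x
x = (-1681.8 − (-1404.1)) / (1) = -277.7 kJ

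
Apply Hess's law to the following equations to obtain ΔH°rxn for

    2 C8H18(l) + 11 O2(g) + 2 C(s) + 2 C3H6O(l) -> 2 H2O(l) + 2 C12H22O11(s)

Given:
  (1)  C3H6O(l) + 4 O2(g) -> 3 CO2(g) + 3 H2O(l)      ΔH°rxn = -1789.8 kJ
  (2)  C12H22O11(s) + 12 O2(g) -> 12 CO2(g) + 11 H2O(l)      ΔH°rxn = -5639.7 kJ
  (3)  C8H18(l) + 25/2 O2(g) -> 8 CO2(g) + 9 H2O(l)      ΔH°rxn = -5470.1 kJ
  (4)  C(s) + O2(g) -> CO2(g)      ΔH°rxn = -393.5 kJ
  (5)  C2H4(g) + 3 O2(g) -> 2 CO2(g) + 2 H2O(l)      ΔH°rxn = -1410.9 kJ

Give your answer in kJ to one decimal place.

(1) × 2: (2)·(-1789.8) = -3579.6 kJ
(2) reversed and × 2: (-2)·(-5639.7) = +11279.4 kJ
(3) × 2: (2)·(-5470.1) = -10940.2 kJ
(4) × 2: (2)·(-393.5) = -787.0 kJ
(5): not needed.
By Hess's law, ΔH°rxn = (2)·(-1789.8) + (-2)·(-5639.7) + (2)·(-5470.1) + (2)·(-393.5) = -4027.4 kJ

ΔH°rxn = -4027.4 kJ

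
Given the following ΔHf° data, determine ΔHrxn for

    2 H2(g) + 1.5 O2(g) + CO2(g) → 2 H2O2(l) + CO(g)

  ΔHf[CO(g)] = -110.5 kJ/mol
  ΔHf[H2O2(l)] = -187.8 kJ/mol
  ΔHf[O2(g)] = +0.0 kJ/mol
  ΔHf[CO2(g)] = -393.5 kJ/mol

Products: 2·(-187.8) + 1·(-110.5) = -486.1
Reactants: 2·(+0.0) + 3/2·(+0.0) + 1·(-393.5) = -393.5
ΔHrxn = (-486.1) − (-393.5) = -92.6 kJ/mol

ΔHrxn = -92.6 kJ/mol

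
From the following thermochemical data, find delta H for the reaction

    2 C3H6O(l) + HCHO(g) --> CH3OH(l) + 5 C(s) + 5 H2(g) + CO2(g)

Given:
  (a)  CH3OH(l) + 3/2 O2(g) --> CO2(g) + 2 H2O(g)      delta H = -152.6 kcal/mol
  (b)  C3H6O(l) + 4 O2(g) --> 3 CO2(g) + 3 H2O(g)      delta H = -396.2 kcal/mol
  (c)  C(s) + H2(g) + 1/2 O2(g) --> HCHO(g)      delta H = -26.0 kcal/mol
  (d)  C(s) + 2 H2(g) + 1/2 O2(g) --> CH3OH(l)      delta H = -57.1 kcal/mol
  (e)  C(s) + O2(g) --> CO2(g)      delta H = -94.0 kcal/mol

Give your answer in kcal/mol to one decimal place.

delta H = -6.4 kcal/mol

(a) reversed and × 3: (-3)·(-152.6) = +457.8 kcal/mol
(b) × 2 (×2 to match 2 C3H6O(l) in the target): (2)·(-396.2) = -792.4 kcal/mol
(c) reversed (HCHO(g) must end up as a reactant): +26.0 kcal/mol
(d) reversed and × 2: (-2)·(-57.1) = +114.2 kcal/mol
(e) reversed and × 2: (-2)·(-94.0) = +188.0 kcal/mol
By Hess's law, delta H = (-3)·(-152.6) + (2)·(-396.2) + (-1)·(-26.0) + (-2)·(-57.1) + (-2)·(-94.0) = -6.4 kcal/mol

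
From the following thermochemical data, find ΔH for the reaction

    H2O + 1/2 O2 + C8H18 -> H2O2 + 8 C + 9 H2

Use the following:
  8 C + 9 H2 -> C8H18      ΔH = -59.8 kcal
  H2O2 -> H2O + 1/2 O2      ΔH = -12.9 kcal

equation 1 reversed: +59.8 kcal
equation 2 reversed: +12.9 kcal
Since enthalpy is a state function, ΔH = (+59.8) + (+12.9) = 72.7 kcal

ΔH = 72.7 kcal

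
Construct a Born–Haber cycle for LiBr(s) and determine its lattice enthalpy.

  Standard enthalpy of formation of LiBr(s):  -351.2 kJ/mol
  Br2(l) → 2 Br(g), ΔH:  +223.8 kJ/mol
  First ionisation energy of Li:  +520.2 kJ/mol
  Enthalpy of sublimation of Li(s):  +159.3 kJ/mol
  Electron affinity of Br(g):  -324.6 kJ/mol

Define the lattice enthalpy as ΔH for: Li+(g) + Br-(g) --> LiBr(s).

ΔHf° = 1·ΔHsub + 1·(ΣIE) + 1/2·D(Br2) + 1·EA + U
-351.2 = 1·(+159.3) + 1·(+520.2) + 1/2·(+223.8) + 1·(-324.6) + U
U = -351.2 − (+466.8) = -818.0 kJ/mol

U = -818.0 kJ/mol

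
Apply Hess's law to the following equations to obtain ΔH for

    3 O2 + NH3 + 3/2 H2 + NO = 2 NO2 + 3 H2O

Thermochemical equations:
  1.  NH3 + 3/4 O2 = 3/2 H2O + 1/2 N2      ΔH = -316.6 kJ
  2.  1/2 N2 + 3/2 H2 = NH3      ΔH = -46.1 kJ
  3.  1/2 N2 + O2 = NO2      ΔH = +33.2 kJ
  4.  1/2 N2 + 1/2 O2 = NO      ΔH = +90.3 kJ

ΔH = -703.2 kJ

eq. 1 × 2: (2)·(-316.6) = -633.2 kJ
eq. 2 as written: -46.1 kJ
eq. 3 × 2: (2)·(+33.2) = +66.4 kJ
eq. 4 reversed: -90.3 kJ
Since enthalpy is a state function, ΔH = (-633.2) + (-46.1) + (+66.4) + (-90.3) = -703.2 kJ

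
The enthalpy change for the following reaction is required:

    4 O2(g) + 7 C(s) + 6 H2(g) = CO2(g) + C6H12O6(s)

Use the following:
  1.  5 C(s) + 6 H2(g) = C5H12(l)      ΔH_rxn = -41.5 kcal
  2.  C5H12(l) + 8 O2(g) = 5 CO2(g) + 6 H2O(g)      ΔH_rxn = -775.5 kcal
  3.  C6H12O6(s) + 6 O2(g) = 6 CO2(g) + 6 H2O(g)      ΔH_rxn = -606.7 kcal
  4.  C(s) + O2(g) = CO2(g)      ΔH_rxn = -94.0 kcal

ΔH_rxn = -398.3 kcal

eq. 1 as written (H2(g) already on the reactant side): -41.5 kcal
eq. 2 as written: -775.5 kcal
eq. 3 reversed (C6H12O6(s) must end up as a product): +606.7 kcal
eq. 4 × 2: (2)·(-94.0) = -188.0 kcal
By Hess's law, ΔH_rxn = (1)·(-41.5) + (1)·(-775.5) + (-1)·(-606.7) + (2)·(-94.0) = -398.3 kcal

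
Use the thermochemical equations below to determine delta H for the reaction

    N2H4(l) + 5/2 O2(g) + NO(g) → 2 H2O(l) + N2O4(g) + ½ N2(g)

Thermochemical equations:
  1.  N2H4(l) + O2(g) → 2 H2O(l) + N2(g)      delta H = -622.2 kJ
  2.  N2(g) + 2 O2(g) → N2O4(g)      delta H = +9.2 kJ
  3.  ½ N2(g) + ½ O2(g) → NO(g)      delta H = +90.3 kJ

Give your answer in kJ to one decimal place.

delta H = -703.3 kJ

eq. 1 as written: -622.2 kJ
eq. 2 as written: +9.2 kJ
eq. 3 reversed: -90.3 kJ
delta H = (1)·(-622.2) + (1)·(+9.2) + (-1)·(+90.3) = -703.3 kJ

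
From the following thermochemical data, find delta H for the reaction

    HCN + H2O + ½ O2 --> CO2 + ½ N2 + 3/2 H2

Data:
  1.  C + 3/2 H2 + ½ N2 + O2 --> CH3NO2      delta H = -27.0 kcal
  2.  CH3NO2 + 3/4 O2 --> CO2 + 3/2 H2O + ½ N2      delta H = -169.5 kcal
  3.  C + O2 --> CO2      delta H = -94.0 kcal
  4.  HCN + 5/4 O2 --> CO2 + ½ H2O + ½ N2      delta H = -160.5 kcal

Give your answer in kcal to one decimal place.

eq. 1 reversed: +27.0 kcal
eq. 2 reversed: +169.5 kcal
eq. 3 as written: -94.0 kcal
eq. 4 as written: -160.5 kcal
By Hess's law, delta H = (-1)·(-27.0) + (-1)·(-169.5) + (1)·(-94.0) + (1)·(-160.5) = -58.0 kcal

delta H = -58.0 kcal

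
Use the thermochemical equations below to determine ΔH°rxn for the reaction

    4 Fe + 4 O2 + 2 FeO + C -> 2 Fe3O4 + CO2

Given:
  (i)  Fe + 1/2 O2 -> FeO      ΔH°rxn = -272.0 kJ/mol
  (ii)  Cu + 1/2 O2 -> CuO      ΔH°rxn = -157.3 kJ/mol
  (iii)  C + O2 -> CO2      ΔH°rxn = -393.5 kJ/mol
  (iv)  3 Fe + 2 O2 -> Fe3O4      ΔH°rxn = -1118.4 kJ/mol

(i) reversed and × 2 (reverse to put FeO on the reactant side; ×2 to match 2 FeO in the target): (-2)·(-272.0) = +544.0 kJ/mol
(ii): not needed (CuO appears nowhere else).
(iii) as written (CO2 already on the product side): -393.5 kJ/mol
(iv) × 2 (scale by 2 for the 2 Fe3O4): (2)·(-1118.4) = -2236.8 kJ/mol
ΔH°rxn = (+544.0) + (-393.5) + (-2236.8) = -2086.3 kJ/mol

ΔH°rxn = -2086.3 kJ/mol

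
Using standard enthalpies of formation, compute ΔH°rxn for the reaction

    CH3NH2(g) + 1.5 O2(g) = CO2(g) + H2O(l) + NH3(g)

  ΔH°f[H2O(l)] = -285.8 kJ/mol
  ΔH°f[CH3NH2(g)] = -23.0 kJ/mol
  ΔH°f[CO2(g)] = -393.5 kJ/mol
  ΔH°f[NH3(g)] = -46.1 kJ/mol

Products: 1·(-393.5) + 1·(-285.8) + 1·(-46.1) = -725.4
Reactants: 1·(-23.0) + 3/2·(+0.0) = -23.0
ΔH°rxn = (-725.4) − (-23.0) = -702.4 kJ/mol

ΔH°rxn = -702.4 kJ/mol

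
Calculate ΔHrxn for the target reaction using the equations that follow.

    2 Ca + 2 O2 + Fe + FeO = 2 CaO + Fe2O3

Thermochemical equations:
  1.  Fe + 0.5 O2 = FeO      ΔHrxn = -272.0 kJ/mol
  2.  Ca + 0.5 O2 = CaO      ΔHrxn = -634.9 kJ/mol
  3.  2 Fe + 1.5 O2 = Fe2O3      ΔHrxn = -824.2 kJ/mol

ΔHrxn = -1822.0 kJ/mol

eq. 1 reversed: +272.0 kJ/mol
eq. 2 × 2: (2)·(-634.9) = -1269.8 kJ/mol
eq. 3 as written: -824.2 kJ/mol
ΔHrxn = (-1)·(-272.0) + (2)·(-634.9) + (1)·(-824.2) = -1822.0 kJ/mol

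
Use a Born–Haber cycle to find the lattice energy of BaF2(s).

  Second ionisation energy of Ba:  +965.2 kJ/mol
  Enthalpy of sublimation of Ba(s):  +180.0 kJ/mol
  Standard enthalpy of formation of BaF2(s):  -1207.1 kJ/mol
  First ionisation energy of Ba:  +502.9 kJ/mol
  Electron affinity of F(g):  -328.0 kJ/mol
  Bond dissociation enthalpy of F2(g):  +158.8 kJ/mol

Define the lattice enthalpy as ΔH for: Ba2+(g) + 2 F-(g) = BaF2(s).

U = -2358.0 kJ/mol

ΔHf° = 1·ΔHsub + 1·(ΣIE) + 1·D(F2) + 2·EA + U
-1207.1 = 1·(+180.0) + 1·(+1468.1) + 1·(+158.8) + 2·(-328.0) + U
U = -1207.1 − (+1150.9) = -2358.0 kJ/mol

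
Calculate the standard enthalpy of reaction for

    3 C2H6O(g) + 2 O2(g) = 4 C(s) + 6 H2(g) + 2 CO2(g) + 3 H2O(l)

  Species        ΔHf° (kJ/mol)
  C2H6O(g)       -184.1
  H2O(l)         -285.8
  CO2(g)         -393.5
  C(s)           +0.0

Products: 4·(+0.0) + 6·(+0.0) + 2·(-393.5) + 3·(-285.8) = -1644.4
Reactants: 3·(-184.1) + 2·(+0.0) = -552.3
ΔH° = (-1644.4) − (-552.3) = -1092.1 kJ/mol

ΔH° = -1092.1 kJ/mol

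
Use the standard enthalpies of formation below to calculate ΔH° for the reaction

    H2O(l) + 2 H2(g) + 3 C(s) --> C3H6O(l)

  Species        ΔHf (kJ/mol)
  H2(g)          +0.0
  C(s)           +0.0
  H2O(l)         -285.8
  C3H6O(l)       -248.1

Products: 1·(-248.1) = -248.1
Reactants: 1·(-285.8) + 2·(+0.0) + 3·(+0.0) = -285.8
ΔH° = (-248.1) − (-285.8) = 37.7 kJ/mol

ΔH° = 37.7 kJ/mol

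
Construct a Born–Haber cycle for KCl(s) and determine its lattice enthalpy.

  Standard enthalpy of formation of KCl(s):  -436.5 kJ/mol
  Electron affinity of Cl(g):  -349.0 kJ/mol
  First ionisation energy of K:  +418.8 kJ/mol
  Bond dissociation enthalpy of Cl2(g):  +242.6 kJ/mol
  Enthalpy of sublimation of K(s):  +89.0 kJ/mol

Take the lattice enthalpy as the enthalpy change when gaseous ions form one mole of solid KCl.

ΔHf° = 1·ΔHsub + 1·(ΣIE) + 1/2·D(Cl2) + 1·EA + U
-436.5 = 1·(+89.0) + 1·(+418.8) + 1/2·(+242.6) + 1·(-349.0) + U
U = -436.5 − (+280.1) = -716.6 kJ/mol

U = -716.6 kJ/mol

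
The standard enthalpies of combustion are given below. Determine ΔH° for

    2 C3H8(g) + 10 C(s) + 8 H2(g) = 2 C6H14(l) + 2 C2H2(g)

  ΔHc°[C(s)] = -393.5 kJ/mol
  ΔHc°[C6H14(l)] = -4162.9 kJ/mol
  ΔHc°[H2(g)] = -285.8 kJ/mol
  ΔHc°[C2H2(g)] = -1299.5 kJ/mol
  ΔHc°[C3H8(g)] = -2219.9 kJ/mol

ΔH° = 263.6 kJ/mol

With combustion enthalpies, reactants minus products:
= [2·(-2219.9) + 10·(-393.5) + 8·(-285.8)] − [2·(-4162.9) + 2·(-1299.5)]
= 263.6 kJ/mol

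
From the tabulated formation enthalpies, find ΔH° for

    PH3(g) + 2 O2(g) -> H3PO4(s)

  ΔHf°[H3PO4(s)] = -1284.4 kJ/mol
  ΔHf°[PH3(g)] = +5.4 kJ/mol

ΔH°rxn = Σ nΔHf°(products) − Σ nΔHf°(reactants).
Products: 1·(-1284.4) = -1284.4
Reactants: 1·(+5.4) + 2·(+0.0) = +5.4
ΔH° = (-1284.4) − (+5.4) = -1289.8 kJ/mol

ΔH° = -1289.8 kJ/mol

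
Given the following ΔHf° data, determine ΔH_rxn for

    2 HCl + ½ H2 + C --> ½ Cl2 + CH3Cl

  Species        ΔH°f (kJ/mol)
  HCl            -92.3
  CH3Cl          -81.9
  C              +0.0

ΔH°rxn = Σ nΔHf°(products) − Σ nΔHf°(reactants).
Products: 1/2·(+0.0) + 1·(-81.9) = -81.9
Reactants: 2·(-92.3) + 1/2·(+0.0) + 1·(+0.0) = -184.6
ΔH_rxn = (-81.9) − (-184.6) = 102.7 kJ/mol

ΔH_rxn = 102.7 kJ/mol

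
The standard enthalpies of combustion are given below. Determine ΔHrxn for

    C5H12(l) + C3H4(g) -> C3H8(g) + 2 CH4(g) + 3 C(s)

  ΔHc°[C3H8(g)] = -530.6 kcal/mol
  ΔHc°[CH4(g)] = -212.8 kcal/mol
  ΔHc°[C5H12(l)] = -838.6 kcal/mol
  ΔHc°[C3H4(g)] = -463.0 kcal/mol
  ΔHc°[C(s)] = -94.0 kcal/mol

Using ΔH = Σ nΔHc°(reactants) − Σ nΔHc°(products):
= [1·(-838.6) + 1·(-463.0)] − [1·(-530.6) + 2·(-212.8) + 3·(-94.0)]
= -63.4 kcal/mol

ΔHrxn = -63.4 kcal/mol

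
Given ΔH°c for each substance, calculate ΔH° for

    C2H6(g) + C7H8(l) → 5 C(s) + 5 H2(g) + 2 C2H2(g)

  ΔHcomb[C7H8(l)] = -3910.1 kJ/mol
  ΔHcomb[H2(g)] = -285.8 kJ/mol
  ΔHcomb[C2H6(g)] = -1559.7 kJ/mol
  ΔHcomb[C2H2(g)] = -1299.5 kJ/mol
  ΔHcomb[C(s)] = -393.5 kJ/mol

ΔH° = 525.7 kJ/mol

With combustion enthalpies, reactants minus products:
= [1·(-1559.7) + 1·(-3910.1)] − [5·(-393.5) + 5·(-285.8) + 2·(-1299.5)]
= 525.7 kJ/mol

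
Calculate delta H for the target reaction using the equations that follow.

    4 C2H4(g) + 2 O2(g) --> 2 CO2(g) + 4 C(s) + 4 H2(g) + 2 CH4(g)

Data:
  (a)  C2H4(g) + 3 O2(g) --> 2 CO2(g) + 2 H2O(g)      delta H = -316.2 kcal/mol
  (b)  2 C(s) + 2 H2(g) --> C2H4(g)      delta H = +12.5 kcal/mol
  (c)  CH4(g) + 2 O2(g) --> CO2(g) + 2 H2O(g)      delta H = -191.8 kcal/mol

delta H = -273.8 kcal/mol

(a) × 2: (2)·(-316.2) = -632.4 kcal/mol
(b) reversed and × 2: (-2)·(+12.5) = -25.0 kcal/mol
(c) reversed and × 2: (-2)·(-191.8) = +383.6 kcal/mol
delta H = (-632.4) + (-25.0) + (+383.6) = -273.8 kcal/mol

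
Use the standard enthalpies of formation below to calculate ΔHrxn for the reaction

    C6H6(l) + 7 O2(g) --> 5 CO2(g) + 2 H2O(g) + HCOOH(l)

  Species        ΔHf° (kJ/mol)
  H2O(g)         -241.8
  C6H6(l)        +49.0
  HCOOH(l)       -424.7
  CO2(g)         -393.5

ΔHrxn = -2924.8 kJ/mol

Products: 5·(-393.5) + 2·(-241.8) + 1·(-424.7) = -2875.8
Reactants: 1·(+49.0) + 7·(+0.0) = +49.0
ΔHrxn = (-2875.8) − (+49.0) = -2924.8 kJ/mol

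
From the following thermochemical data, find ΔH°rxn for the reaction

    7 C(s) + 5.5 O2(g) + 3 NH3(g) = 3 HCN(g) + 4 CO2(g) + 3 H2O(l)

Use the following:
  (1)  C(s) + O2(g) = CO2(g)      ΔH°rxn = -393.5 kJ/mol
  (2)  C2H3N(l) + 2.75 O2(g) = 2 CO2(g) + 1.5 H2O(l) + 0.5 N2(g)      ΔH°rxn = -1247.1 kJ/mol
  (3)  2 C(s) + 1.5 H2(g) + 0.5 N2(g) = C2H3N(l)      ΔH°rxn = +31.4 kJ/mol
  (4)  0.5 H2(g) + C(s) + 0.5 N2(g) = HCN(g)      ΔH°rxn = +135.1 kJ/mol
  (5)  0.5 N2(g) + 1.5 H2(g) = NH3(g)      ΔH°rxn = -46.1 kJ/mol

ΔH°rxn = -1887.8 kJ/mol

(1): not needed.
(2) × 2 (×2 to match 3 H2O(l) in the target): (2)·(-1247.1) = -2494.2 kJ/mol
(3) × 2: (2)·(+31.4) = +62.8 kJ/mol
(4) × 3 (scale by 3 for the 3 HCN(g)): (3)·(+135.1) = +405.3 kJ/mol
(5) reversed and × 3 (reverse to put NH3(g) on the reactant side; scale by 3 for the 3 NH3(g)): (-3)·(-46.1) = +138.3 kJ/mol
Since enthalpy is a state function, ΔH°rxn = (-2494.2) + (+62.8) + (+405.3) + (+138.3) = -1887.8 kJ/mol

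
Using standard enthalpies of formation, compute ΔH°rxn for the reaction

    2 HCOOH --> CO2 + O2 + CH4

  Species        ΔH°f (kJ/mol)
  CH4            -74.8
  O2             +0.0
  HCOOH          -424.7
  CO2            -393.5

ΔH°rxn = 381.1 kJ/mol

Products: 1·(-393.5) + 1·(+0.0) + 1·(-74.8) = -468.3
Reactants: 2·(-424.7) = -849.4
ΔH°rxn = (-468.3) − (-849.4) = 381.1 kJ/mol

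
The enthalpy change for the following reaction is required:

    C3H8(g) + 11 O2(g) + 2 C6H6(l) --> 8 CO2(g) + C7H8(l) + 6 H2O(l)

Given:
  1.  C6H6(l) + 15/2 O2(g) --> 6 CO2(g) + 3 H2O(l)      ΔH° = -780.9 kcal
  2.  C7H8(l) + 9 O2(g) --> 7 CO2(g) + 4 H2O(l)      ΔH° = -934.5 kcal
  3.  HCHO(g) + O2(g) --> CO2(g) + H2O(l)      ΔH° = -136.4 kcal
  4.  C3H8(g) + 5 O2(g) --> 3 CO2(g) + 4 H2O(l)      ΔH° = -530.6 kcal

eq. 1 × 2 (scale by 2 for the 2 C6H6(l)): (2)·(-780.9) = -1561.8 kcal
eq. 2 reversed (C7H8(l) must end up as a product): +934.5 kcal
eq. 3: not needed (HCHO(g) appears nowhere else).
eq. 4 as written (C3H8(g) already on the reactant side): -530.6 kcal
ΔH° = (-1561.8) + (+934.5) + (-530.6) = -1157.9 kcal

ΔH° = -1157.9 kcal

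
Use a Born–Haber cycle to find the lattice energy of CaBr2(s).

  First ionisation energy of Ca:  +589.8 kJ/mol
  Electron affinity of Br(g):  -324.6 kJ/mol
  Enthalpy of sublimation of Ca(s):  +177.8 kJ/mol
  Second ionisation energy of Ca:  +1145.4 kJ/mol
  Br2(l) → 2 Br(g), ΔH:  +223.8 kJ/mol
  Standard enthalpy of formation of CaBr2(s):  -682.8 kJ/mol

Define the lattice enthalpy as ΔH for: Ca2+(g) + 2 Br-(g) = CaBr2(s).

U = -2170.4 kJ/mol

ΔHf° = 1·ΔHsub + 1·(ΣIE) + 1·D(Br2) + 2·EA + U
-682.8 = 1·(+177.8) + 1·(+1735.2) + 1·(+223.8) + 2·(-324.6) + U
U = -682.8 − (+1487.6) = -2170.4 kJ/mol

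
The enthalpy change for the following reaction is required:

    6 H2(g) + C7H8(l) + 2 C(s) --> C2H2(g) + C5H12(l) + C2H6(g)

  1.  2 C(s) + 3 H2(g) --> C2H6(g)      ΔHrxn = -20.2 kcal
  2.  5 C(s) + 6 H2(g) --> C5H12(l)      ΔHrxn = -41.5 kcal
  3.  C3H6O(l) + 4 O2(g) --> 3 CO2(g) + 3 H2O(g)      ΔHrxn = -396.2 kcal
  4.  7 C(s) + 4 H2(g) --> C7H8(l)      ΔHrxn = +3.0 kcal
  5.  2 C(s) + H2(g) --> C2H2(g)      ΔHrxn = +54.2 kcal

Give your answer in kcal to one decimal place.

eq. 1 as written: -20.2 kcal
eq. 2 as written: -41.5 kcal
eq. 3: not needed.
eq. 4 reversed: -3.0 kcal
eq. 5 as written: +54.2 kcal
ΔHrxn = (-20.2) + (-41.5) + (-3.0) + (+54.2) = -10.5 kcal

ΔHrxn = -10.5 kcal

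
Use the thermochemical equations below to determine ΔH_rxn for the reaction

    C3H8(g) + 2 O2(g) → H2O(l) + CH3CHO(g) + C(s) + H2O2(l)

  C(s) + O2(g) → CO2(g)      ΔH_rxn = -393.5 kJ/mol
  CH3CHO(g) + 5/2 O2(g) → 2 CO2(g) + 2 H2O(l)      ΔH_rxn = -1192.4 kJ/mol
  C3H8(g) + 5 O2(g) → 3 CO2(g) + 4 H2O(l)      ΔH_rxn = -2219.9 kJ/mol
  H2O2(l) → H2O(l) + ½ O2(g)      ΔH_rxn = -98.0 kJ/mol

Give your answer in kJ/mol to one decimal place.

ΔH_rxn = -536.0 kJ/mol

equation 1 reversed (reverse to put C(s) on the product side): +393.5 kJ/mol
equation 2 reversed (reverse to put CH3CHO(g) on the product side): +1192.4 kJ/mol
equation 3 as written (C3H8(g) already on the reactant side): -2219.9 kJ/mol
equation 4 reversed (H2O2(l) must end up as a product): +98.0 kJ/mol
ΔH_rxn = (-1)·(-393.5) + (-1)·(-1192.4) + (1)·(-2219.9) + (-1)·(-98.0) = -536.0 kJ/mol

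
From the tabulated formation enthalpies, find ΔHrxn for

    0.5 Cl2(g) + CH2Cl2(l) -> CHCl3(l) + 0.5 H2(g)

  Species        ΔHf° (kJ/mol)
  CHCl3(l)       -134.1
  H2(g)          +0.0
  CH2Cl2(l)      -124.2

ΔHrxn = -9.9 kJ/mol

Products: 1·(-134.1) + 1/2·(+0.0) = -134.1
Reactants: 1/2·(+0.0) + 1·(-124.2) = -124.2
ΔHrxn = (-134.1) − (-124.2) = -9.9 kJ/mol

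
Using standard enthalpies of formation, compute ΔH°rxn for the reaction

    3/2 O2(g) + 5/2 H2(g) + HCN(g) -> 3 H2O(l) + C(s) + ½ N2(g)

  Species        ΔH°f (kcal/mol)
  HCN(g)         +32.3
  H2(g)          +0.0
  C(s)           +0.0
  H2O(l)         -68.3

ΔH°rxn = -237.2 kcal/mol

ΔH°rxn = Σ nΔHf°(products) − Σ nΔHf°(reactants).
Products: 3·(-68.3) + 1·(+0.0) + 1/2·(+0.0) = -204.9
Reactants: 3/2·(+0.0) + 5/2·(+0.0) + 1·(+32.3) = +32.3
ΔH°rxn = (-204.9) − (+32.3) = -237.2 kcal/mol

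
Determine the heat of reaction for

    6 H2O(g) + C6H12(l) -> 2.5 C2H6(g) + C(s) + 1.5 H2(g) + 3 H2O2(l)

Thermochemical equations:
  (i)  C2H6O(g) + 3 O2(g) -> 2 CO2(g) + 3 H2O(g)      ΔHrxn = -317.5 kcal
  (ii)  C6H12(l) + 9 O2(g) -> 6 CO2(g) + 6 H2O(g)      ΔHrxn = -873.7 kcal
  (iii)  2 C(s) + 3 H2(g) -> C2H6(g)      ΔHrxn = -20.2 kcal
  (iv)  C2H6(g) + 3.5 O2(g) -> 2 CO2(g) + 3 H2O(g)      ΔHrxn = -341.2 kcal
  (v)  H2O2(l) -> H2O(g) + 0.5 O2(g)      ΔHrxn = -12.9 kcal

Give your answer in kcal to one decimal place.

ΔHrxn = 198.7 kcal

(i): not needed (C2H6O(g) appears nowhere else).
(ii) as written (C6H12(l) already on the reactant side): -873.7 kcal
(iii) reversed and × 1/2 (reverse to put C(s) on the product side; scale by 1/2 for the 1 C(s)): (-1/2)·(-20.2) = +10.1 kcal
(iv) reversed and × 3: (-3)·(-341.2) = +1023.6 kcal
(v) reversed and × 3 (reverse to put H2O2(l) on the product side; ×3 to match 3 H2O2(l) in the target): (-3)·(-12.9) = +38.7 kcal
Combining the equations, ΔHrxn = (-873.7) + (+10.1) + (+1023.6) + (+38.7) = 198.7 kcal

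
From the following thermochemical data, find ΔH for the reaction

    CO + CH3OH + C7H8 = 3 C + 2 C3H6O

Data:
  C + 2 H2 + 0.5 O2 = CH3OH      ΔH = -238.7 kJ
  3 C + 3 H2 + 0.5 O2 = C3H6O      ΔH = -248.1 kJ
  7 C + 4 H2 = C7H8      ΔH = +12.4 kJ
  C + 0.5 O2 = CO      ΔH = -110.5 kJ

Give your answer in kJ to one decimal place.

equation 1 reversed (reverse to put CH3OH on the reactant side): +238.7 kJ
equation 2 × 2 (scale by 2 for the 2 C3H6O): (2)·(-248.1) = -496.2 kJ
equation 3 reversed (C7H8 must end up as a reactant): -12.4 kJ
equation 4 reversed (reverse to put CO on the reactant side): +110.5 kJ
ΔH = (+238.7) + (-496.2) + (-12.4) + (+110.5) = -159.4 kJ

ΔH = -159.4 kJ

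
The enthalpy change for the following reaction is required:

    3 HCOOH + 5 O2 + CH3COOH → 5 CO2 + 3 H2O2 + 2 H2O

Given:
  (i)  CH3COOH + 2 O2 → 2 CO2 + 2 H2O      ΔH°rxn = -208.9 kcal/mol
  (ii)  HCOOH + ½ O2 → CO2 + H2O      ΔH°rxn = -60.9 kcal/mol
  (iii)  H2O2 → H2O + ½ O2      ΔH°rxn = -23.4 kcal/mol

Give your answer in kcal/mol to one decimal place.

ΔH°rxn = -321.4 kcal/mol

(i) as written: -208.9 kcal/mol
(ii) × 3: (3)·(-60.9) = -182.7 kcal/mol
(iii) reversed and × 3: (-3)·(-23.4) = +70.2 kcal/mol
Since enthalpy is a state function, ΔH°rxn = (-208.9) + (-182.7) + (+70.2) = -321.4 kcal/mol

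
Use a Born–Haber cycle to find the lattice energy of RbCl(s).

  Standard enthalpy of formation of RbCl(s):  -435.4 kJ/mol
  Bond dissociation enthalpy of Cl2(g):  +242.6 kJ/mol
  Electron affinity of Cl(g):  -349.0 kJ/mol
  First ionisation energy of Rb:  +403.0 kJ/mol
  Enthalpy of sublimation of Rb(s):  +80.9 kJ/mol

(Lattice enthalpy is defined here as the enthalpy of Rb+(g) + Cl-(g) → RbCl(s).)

U = -691.6 kJ/mol

ΔHf° = 1·ΔHsub + 1·(ΣIE) + 1/2·D(Cl2) + 1·EA + U
-435.4 = 1·(+80.9) + 1·(+403.0) + 1/2·(+242.6) + 1·(-349.0) + U
U = -435.4 − (+256.2) = -691.6 kJ/mol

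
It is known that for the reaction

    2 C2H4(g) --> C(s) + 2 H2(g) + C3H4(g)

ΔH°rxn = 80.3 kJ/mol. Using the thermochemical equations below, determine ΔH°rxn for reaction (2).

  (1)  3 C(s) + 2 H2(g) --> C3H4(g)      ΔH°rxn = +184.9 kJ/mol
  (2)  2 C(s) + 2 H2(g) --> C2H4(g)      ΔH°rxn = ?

(1) as written: +184.9 kJ/mol
(2) reversed and × 2: contributes −2·x
+80.3 = (+184.9) − 2·x
x = (+80.3 − (+184.9)) / (-2) = 52.3 kJ/mol

ΔH°rxn = 52.3 kJ/mol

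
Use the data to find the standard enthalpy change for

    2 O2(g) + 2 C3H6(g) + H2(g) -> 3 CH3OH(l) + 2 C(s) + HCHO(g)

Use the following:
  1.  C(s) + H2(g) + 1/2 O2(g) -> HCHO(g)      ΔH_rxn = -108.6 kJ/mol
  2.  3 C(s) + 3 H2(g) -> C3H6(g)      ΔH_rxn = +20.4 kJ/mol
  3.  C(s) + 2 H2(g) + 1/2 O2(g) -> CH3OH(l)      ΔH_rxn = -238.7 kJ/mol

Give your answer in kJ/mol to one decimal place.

ΔH_rxn = -865.5 kJ/mol

eq. 1 as written: -108.6 kJ/mol
eq. 2 reversed and × 2: (-2)·(+20.4) = -40.8 kJ/mol
eq. 3 × 3: (3)·(-238.7) = -716.1 kJ/mol
ΔH_rxn = (1)·(-108.6) + (-2)·(+20.4) + (3)·(-238.7) = -865.5 kJ/mol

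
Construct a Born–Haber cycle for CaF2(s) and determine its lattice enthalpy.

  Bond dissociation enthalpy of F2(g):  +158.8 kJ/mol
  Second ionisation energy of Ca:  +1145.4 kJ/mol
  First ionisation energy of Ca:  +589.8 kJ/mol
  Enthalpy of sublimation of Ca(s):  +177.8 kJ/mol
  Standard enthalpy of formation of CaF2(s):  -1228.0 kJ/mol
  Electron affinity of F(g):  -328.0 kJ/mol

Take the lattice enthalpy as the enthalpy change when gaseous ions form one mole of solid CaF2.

U = -2643.8 kJ/mol

ΔHf° = 1·ΔHsub + 1·(ΣIE) + 1·D(F2) + 2·EA + U
-1228.0 = 1·(+177.8) + 1·(+1735.2) + 1·(+158.8) + 2·(-328.0) + U
U = -1228.0 − (+1415.8) = -2643.8 kJ/mol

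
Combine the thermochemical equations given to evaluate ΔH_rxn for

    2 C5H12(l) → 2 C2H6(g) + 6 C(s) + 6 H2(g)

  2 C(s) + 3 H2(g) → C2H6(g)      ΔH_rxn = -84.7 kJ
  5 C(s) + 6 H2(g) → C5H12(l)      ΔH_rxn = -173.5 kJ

ΔH_rxn = 177.6 kJ

equation 1 × 2: (2)·(-84.7) = -169.4 kJ
equation 2 reversed and × 2: (-2)·(-173.5) = +347.0 kJ
By Hess's law, ΔH_rxn = (2)·(-84.7) + (-2)·(-173.5) = 177.6 kJ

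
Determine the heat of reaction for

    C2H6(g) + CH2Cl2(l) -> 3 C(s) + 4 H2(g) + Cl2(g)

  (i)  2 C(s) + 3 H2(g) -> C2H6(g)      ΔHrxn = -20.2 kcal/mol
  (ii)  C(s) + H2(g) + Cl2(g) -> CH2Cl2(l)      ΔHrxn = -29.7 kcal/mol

(i) reversed: +20.2 kcal/mol
(ii) reversed: +29.7 kcal/mol
ΔHrxn = (-1)·(-20.2) + (-1)·(-29.7) = 49.9 kcal/mol

ΔHrxn = 49.9 kcal/mol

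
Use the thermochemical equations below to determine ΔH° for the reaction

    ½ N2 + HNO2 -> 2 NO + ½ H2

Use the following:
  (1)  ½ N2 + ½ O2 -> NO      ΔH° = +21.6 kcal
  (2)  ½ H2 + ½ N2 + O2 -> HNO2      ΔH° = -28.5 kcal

ΔH° = 71.7 kcal

(1) × 2: (2)·(+21.6) = +43.2 kcal
(2) reversed: +28.5 kcal
ΔH° = (+43.2) + (+28.5) = 71.7 kcal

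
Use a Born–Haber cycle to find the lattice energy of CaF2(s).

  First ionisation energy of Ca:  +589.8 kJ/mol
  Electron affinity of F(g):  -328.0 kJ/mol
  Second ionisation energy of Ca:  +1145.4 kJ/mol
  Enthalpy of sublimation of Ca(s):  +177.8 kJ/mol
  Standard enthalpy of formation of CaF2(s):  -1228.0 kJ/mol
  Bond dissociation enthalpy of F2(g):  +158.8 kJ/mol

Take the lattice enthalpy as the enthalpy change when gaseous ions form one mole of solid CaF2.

ΔHf° = 1·ΔHsub + 1·(ΣIE) + 1·D(F2) + 2·EA + U
-1228.0 = 1·(+177.8) + 1·(+1735.2) + 1·(+158.8) + 2·(-328.0) + U
U = -1228.0 − (+1415.8) = -2643.8 kJ/mol

U = -2643.8 kJ/mol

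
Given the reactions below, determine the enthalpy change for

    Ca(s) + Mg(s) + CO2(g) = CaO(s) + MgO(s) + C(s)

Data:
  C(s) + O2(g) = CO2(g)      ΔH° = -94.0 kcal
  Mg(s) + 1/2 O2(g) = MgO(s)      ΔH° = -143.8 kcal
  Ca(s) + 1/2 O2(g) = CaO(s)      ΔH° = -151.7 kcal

equation 1 reversed (reverse to put CO2(g) on the reactant side): +94.0 kcal
equation 2 as written (MgO(s) already on the product side): -143.8 kcal
equation 3 as written (CaO(s) already on the product side): -151.7 kcal
Summing the manipulated equations, ΔH° = (+94.0) + (-143.8) + (-151.7) = -201.5 kcal

ΔH° = -201.5 kcal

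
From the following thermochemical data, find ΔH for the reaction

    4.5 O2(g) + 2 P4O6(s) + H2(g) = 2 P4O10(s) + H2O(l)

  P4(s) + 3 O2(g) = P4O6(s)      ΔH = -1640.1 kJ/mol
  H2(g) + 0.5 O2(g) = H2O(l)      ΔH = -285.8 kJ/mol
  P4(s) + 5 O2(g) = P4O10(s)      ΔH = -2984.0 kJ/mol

ΔH = -2973.6 kJ/mol

equation 1 reversed and × 2 (P4O6(s) must end up as a reactant; scale by 2 for the 2 P4O6(s)): (-2)·(-1640.1) = +3280.2 kJ/mol
equation 2 as written (H2O(l) already on the product side): -285.8 kJ/mol
equation 3 × 2 (scale by 2 for the 2 P4O10(s)): (2)·(-2984.0) = -5968.0 kJ/mol
Since enthalpy is a state function, ΔH = (+3280.2) + (-285.8) + (-5968.0) = -2973.6 kJ/mol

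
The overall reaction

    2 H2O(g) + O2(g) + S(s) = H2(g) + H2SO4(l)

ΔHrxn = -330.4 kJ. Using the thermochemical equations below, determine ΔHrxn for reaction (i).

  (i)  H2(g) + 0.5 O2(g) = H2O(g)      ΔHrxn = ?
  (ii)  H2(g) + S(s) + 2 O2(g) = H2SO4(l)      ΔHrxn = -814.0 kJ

ΔHrxn = -241.8 kJ

(i) reversed and × 2: contributes −2·x
(ii) as written: -814.0 kJ
-330.4 = (-814.0) − 2·x
x = (-330.4 − (-814.0)) / (-2) = -241.8 kJ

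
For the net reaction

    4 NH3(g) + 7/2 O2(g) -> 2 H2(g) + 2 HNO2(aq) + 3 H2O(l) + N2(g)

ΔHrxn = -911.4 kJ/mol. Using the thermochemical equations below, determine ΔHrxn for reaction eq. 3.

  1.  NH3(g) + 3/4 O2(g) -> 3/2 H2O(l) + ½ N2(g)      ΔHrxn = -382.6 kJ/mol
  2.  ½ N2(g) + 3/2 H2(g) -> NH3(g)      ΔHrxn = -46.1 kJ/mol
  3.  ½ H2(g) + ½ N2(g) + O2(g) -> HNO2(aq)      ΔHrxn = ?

eq. 1 × 2: (2)·(-382.6) = -765.2 kJ/mol
eq. 2 reversed and × 2: (-2)·(-46.1) = +92.2 kJ/mol
eq. 3 × 2: contributes 2·x
-911.4 = (-765.2) + (+92.2) + 2·x
x = (-911.4 − (-673.0)) / (2) = -119.2 kJ/mol

ΔHrxn = -119.2 kJ/mol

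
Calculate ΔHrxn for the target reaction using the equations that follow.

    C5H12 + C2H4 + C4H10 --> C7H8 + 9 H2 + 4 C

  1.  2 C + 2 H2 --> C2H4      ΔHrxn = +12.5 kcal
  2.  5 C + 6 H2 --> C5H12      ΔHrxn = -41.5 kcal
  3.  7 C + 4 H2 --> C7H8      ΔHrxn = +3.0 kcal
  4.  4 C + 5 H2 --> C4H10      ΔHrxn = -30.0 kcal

ΔHrxn = 62.0 kcal

eq. 1 reversed (reverse to put C2H4 on the reactant side): -12.5 kcal
eq. 2 reversed (C5H12 must end up as a reactant): +41.5 kcal
eq. 3 as written (C7H8 already on the product side): +3.0 kcal
eq. 4 reversed (C4H10 must end up as a reactant): +30.0 kcal
ΔHrxn = (-1)·(+12.5) + (-1)·(-41.5) + (1)·(+3.0) + (-1)·(-30.0) = 62.0 kcal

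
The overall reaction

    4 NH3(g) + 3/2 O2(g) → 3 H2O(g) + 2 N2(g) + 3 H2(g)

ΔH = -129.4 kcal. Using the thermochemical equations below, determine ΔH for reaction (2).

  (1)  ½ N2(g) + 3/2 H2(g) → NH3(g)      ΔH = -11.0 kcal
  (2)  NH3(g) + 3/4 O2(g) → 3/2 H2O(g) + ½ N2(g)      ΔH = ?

ΔH = -75.7 kcal

(1) reversed and × 2: (-2)·(-11.0) = +22.0 kcal
(2) × 2: contributes 2·x
-129.4 = (+22.0) + 2·x
x = (-129.4 − (+22.0)) / (2) = -75.7 kcal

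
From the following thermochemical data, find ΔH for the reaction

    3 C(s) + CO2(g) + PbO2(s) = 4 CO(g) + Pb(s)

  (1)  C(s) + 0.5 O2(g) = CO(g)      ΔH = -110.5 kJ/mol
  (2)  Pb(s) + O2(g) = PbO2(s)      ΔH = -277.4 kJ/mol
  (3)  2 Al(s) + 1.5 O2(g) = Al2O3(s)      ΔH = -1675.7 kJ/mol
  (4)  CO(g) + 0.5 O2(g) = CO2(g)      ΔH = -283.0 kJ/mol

ΔH = 228.9 kJ/mol

(1) × 3: (3)·(-110.5) = -331.5 kJ/mol
(2) reversed: +277.4 kJ/mol
(3): not needed.
(4) reversed: +283.0 kJ/mol
ΔH = (3)·(-110.5) + (-1)·(-277.4) + (-1)·(-283.0) = 228.9 kJ/mol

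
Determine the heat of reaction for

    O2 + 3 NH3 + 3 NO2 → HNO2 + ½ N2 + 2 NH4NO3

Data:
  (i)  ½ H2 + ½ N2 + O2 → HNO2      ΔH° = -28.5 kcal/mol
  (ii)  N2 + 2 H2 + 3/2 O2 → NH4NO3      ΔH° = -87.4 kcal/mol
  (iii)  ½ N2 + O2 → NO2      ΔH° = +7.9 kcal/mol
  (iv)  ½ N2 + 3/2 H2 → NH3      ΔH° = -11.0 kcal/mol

(i) as written (HNO2 already on the product side): -28.5 kcal/mol
(ii) × 2 (scale by 2 for the 2 NH4NO3): (2)·(-87.4) = -174.8 kcal/mol
(iii) reversed and × 3 (reverse to put NO2 on the reactant side; scale by 3 for the 3 NO2): (-3)·(+7.9) = -23.7 kcal/mol
(iv) reversed and × 3 (NH3 must end up as a reactant; scale by 3 for the 3 NH3): (-3)·(-11.0) = +33.0 kcal/mol
Combining the equations, ΔH° = (-28.5) + (-174.8) + (-23.7) + (+33.0) = -194.0 kcal/mol

ΔH° = -194.0 kcal/mol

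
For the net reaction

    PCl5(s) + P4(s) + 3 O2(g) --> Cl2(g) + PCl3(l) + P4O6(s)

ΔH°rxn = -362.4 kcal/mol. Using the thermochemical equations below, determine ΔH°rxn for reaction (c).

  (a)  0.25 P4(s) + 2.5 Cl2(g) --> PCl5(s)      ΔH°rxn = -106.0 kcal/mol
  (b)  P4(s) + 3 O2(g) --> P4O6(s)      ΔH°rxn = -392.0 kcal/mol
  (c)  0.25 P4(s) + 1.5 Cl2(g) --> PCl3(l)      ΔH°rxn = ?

ΔH°rxn = -76.4 kcal/mol

(a) reversed: +106.0 kcal/mol
(b) as written: -392.0 kcal/mol
(c) as written: contributes x
-362.4 = (+106.0) + (-392.0) + x
x = (-362.4 − (-286.0)) / (1) = -76.4 kcal/mol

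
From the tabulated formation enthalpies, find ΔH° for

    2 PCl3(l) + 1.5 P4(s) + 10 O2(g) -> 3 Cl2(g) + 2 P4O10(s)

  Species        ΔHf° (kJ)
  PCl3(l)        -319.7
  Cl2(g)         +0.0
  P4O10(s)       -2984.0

ΔH° = -5328.6 kJ

Products: 3·(+0.0) + 2·(-2984.0) = -5968.0
Reactants: 2·(-319.7) + 3/2·(+0.0) + 10·(+0.0) = -639.4
ΔH° = (-5968.0) − (-639.4) = -5328.6 kJ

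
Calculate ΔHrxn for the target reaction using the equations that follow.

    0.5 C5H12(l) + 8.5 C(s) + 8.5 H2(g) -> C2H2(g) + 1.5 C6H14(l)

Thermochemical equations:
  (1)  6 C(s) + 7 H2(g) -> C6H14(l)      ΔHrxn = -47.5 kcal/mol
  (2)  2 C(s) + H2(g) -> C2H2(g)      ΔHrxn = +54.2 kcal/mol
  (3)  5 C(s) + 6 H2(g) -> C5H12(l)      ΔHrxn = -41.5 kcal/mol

(1) × 3/2 (×3/2 to match 3/2 C6H14(l) in the target): (3/2)·(-47.5) = -71.25 kcal/mol
(2) as written (C2H2(g) already on the product side): +54.2 kcal/mol
(3) reversed and × 1/2 (C5H12(l) must end up as a reactant; ×1/2 to match 1/2 C5H12(l) in the target): (-1/2)·(-41.5) = +20.75 kcal/mol
ΔHrxn = (-71.25) + (+54.2) + (+20.75) = 3.7 kcal/mol

ΔHrxn = 3.7 kcal/mol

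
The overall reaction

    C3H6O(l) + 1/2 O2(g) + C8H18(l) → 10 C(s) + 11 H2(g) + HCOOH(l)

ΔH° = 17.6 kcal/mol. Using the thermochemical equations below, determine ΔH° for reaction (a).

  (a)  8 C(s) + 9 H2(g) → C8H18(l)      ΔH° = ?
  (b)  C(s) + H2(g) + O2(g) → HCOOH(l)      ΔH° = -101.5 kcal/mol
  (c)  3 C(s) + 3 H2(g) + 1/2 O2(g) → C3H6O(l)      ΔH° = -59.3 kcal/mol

(a) reversed: contributes −x
(b) as written: -101.5 kcal/mol
(c) reversed: +59.3 kcal/mol
+17.6 = (-101.5) + (+59.3) − x
x = (+17.6 − (-42.2)) / (-1) = -59.8 kcal/mol

ΔH° = -59.8 kcal/mol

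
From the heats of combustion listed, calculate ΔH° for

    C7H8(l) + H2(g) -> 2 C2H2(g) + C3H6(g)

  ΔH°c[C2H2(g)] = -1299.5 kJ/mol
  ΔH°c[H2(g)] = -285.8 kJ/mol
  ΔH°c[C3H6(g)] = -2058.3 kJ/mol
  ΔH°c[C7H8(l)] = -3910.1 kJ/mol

With combustion enthalpies, reactants minus products:
= [1·(-3910.1) + 1·(-285.8)] − [2·(-1299.5) + 1·(-2058.3)]
= 461.4 kJ/mol

ΔH° = 461.4 kJ/mol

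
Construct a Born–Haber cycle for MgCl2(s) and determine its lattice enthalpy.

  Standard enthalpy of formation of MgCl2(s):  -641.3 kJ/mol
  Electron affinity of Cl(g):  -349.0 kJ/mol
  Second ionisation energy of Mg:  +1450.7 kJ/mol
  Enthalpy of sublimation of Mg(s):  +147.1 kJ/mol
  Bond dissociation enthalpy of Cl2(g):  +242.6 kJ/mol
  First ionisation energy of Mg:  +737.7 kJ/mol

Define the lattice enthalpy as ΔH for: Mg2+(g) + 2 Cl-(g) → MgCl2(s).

ΔHf° = 1·ΔHsub + 1·(ΣIE) + 1·D(Cl2) + 2·EA + U
-641.3 = 1·(+147.1) + 1·(+2188.4) + 1·(+242.6) + 2·(-349.0) + U
U = -641.3 − (+1880.1) = -2521.4 kJ/mol

U = -2521.4 kJ/mol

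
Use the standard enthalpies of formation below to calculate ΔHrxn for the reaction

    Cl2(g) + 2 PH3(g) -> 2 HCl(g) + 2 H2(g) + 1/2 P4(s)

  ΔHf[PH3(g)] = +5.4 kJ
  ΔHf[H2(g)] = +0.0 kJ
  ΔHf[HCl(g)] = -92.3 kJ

Products: 2·(-92.3) + 2·(+0.0) + 1/2·(+0.0) = -184.6
Reactants: 1·(+0.0) + 2·(+5.4) = +10.8
ΔHrxn = (-184.6) − (+10.8) = -195.4 kJ

ΔHrxn = -195.4 kJ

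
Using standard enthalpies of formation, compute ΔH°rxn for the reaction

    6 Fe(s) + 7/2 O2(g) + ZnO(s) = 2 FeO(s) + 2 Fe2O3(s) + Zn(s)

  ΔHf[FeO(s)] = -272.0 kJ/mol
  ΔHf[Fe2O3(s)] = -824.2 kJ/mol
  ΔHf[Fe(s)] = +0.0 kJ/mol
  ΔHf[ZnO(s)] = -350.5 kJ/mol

ΔH°rxn = -1841.9 kJ/mol

Products: 2·(-272.0) + 2·(-824.2) + 1·(+0.0) = -2192.4
Reactants: 6·(+0.0) + 7/2·(+0.0) + 1·(-350.5) = -350.5
ΔH°rxn = (-2192.4) − (-350.5) = -1841.9 kJ/mol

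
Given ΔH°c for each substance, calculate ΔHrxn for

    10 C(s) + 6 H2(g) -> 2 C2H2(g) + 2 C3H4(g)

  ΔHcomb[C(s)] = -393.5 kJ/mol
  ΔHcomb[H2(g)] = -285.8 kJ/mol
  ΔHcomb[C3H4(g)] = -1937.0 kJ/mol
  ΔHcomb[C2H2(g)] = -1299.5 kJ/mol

ΔHrxn = 823.2 kJ/mol

Using ΔH = Σ nΔHc°(reactants) − Σ nΔHc°(products):
= [10·(-393.5) + 6·(-285.8)] − [2·(-1299.5) + 2·(-1937.0)]
= 823.2 kJ/mol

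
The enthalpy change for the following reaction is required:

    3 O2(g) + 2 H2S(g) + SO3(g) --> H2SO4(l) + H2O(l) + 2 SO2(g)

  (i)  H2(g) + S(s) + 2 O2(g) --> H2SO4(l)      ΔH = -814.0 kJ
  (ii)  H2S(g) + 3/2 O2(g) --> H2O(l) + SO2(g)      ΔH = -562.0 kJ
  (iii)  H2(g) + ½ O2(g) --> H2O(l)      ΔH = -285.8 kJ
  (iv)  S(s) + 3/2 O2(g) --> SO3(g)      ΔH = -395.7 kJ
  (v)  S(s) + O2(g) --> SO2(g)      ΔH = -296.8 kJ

(i) as written: -814.0 kJ
(ii) × 2: (2)·(-562.0) = -1124.0 kJ
(iii) reversed: +285.8 kJ
(iv) reversed: +395.7 kJ
(v): not needed.
By Hess's law, ΔH = (-814.0) + (-1124.0) + (+285.8) + (+395.7) = -1256.5 kJ

ΔH = -1256.5 kJ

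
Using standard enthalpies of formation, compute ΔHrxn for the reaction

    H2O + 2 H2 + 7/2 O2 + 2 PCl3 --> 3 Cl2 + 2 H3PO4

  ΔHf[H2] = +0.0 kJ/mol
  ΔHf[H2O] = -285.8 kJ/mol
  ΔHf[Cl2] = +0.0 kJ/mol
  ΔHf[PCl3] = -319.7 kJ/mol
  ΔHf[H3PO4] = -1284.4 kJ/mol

Products: 3·(+0.0) + 2·(-1284.4) = -2568.8
Reactants: 1·(-285.8) + 2·(+0.0) + 7/2·(+0.0) + 2·(-319.7) = -925.2
ΔHrxn = (-2568.8) − (-925.2) = -1643.6 kJ/mol

ΔHrxn = -1643.6 kJ/mol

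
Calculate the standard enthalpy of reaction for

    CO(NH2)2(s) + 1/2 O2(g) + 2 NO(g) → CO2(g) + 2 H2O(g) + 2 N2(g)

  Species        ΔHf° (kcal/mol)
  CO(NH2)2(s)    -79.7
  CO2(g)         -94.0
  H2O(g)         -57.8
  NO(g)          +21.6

ΔHrxn = -173.1 kcal/mol

Products: 1·(-94.0) + 2·(-57.8) + 2·(+0.0) = -209.6
Reactants: 1·(-79.7) + 1/2·(+0.0) + 2·(+21.6) = -36.5
ΔHrxn = (-209.6) − (-36.5) = -173.1 kcal/mol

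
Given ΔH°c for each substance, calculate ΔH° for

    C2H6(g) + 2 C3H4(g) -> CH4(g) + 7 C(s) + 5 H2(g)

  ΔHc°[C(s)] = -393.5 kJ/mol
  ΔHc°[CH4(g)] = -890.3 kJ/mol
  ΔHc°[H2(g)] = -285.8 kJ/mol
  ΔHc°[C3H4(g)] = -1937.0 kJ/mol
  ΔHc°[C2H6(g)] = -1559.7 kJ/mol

With combustion enthalpies, reactants minus products:
= [1·(-1559.7) + 2·(-1937.0)] − [1·(-890.3) + 7·(-393.5) + 5·(-285.8)]
= -359.9 kJ/mol

ΔH° = -359.9 kJ/mol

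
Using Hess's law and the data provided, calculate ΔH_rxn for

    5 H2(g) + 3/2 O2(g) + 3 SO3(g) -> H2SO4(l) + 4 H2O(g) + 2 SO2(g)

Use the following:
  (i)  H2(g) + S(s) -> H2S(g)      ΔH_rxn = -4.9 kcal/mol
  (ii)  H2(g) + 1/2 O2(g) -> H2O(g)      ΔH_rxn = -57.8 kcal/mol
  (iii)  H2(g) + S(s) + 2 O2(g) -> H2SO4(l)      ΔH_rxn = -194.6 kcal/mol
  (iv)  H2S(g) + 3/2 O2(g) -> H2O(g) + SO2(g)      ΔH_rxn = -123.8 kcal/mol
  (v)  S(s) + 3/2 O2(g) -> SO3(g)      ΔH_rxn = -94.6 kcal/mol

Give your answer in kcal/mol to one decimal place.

ΔH_rxn = -283.8 kcal/mol

(i) × 2: (2)·(-4.9) = -9.8 kcal/mol
(ii) × 2: (2)·(-57.8) = -115.6 kcal/mol
(iii) as written (H2SO4(l) already on the product side): -194.6 kcal/mol
(iv) × 2 (scale by 2 for the 2 SO2(g)): (2)·(-123.8) = -247.6 kcal/mol
(v) reversed and × 3 (reverse to put SO3(g) on the reactant side; ×3 to match 3 SO3(g) in the target): (-3)·(-94.6) = +283.8 kcal/mol
ΔH_rxn = (2)·(-4.9) + (2)·(-57.8) + (1)·(-194.6) + (2)·(-123.8) + (-3)·(-94.6) = -283.8 kcal/mol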